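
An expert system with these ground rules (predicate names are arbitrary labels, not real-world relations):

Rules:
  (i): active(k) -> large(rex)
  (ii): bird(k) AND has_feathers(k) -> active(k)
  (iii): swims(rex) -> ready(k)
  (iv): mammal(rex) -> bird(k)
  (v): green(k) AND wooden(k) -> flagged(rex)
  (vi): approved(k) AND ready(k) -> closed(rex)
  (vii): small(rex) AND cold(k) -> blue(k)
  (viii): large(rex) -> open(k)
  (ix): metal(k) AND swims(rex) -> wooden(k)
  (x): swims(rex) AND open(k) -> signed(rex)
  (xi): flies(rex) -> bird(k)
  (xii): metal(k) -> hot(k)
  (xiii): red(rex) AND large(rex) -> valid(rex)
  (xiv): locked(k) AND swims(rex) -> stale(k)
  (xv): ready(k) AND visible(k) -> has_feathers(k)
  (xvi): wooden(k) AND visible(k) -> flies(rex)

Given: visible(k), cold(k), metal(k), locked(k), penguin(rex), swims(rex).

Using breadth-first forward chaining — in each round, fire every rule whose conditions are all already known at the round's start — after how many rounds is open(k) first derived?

Round 1 fires (iii), (ix), (xii), (xiv), giving ready(k), wooden(k), hot(k), stale(k).
Round 2 fires (xv), (xvi), giving has_feathers(k), flies(rex).
Round 3 fires (xi), giving bird(k).
Round 4 fires (ii), giving active(k).
Round 5 fires (i), giving large(rex).
Round 6 fires (viii), giving open(k).
open(k) first appears in round 6.

6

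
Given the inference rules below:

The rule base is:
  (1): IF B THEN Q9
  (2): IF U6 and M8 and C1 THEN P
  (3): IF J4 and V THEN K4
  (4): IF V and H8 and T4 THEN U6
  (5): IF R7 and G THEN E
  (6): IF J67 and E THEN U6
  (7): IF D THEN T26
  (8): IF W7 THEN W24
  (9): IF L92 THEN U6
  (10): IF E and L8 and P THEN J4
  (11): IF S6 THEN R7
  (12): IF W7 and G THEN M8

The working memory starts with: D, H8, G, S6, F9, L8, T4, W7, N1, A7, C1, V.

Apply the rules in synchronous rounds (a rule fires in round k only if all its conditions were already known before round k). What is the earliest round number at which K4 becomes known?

Round 1 fires (4), (7), (8), (11), (12), giving U6, T26, W24, R7, M8.
Round 2 fires (2), (5), giving P, E.
Round 3 fires (10), giving J4.
Round 4 fires (3), giving K4.
K4 first appears in round 4.

4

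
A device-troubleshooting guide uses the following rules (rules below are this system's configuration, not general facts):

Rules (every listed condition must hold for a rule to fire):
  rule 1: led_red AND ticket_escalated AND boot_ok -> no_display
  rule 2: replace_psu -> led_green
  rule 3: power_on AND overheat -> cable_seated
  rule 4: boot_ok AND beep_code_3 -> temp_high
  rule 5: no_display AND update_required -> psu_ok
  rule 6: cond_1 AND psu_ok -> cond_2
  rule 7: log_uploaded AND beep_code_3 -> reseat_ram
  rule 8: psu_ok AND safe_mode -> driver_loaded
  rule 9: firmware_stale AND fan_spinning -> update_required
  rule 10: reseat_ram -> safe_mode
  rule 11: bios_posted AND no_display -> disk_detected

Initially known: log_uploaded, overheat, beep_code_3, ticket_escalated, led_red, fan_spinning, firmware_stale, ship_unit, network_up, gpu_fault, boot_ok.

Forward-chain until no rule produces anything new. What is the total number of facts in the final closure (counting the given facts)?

[1] rule 1 [led_red AND ticket_escalated AND boot_ok -> no_display]; rule 4 [boot_ok AND beep_code_3 -> temp_high]; rule 7 [log_uploaded AND beep_code_3 -> reseat_ram]; rule 9 [firmware_stale AND fan_spinning -> update_required]. ⇒ new: no_display, temp_high, reseat_ram, update_required.
[2] rule 5 [no_display AND update_required -> psu_ok]; rule 10 [reseat_ram -> safe_mode]. ⇒ new: psu_ok, safe_mode.
[3] rule 8 [psu_ok AND safe_mode -> driver_loaded]. ⇒ new: driver_loaded.
Closure: {beep_code_3, boot_ok, driver_loaded, fan_spinning, firmware_stale, gpu_fault, led_red, log_uploaded, network_up, no_display, overheat, psu_ok, reseat_ram, safe_mode, ship_unit, temp_high, ticket_escalated, update_required} — 18 facts.

18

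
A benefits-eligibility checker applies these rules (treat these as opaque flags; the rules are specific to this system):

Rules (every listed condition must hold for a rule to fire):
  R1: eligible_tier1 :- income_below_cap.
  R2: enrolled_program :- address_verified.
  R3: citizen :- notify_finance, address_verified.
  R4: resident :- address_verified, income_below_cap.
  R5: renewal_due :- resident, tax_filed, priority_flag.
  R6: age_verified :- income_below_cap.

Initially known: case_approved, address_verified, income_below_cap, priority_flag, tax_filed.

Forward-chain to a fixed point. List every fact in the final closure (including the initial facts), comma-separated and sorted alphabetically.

Round 1 fires R1, R2, R4, R6, giving eligible_tier1, enrolled_program, resident, age_verified.
Round 2 fires R5, giving renewal_due.

address_verified, age_verified, case_approved, eligible_tier1, enrolled_program, income_below_cap, priority_flag, renewal_due, resident, tax_filed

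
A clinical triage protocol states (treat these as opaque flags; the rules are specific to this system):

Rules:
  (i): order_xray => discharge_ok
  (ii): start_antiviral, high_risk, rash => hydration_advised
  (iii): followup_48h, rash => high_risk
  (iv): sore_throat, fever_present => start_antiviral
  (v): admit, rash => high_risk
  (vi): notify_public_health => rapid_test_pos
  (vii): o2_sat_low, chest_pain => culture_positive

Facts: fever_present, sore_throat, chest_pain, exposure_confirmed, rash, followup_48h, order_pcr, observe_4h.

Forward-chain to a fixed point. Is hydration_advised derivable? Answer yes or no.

Round 1: (iii) [followup_48h, rash => high_risk]; (iv) [sore_throat, fever_present => start_antiviral]. New: high_risk, start_antiviral.
Round 2: (ii) [start_antiviral, high_risk, rash => hydration_advised]. New: hydration_advised.
hydration_advised appears in round 2, so it is derivable.

yes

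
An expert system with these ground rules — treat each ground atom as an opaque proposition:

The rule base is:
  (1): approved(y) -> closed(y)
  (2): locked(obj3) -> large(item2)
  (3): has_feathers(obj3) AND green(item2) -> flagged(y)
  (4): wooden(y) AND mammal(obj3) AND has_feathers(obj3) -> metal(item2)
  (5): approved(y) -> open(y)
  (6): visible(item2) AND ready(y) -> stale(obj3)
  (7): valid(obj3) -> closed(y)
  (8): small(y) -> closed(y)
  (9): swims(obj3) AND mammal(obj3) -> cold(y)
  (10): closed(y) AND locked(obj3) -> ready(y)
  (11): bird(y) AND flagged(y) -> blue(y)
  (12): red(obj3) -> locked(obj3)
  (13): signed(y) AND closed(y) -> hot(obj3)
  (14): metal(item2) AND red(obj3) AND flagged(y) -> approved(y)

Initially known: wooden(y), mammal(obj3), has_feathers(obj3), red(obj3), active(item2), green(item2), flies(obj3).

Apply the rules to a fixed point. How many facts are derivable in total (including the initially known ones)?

Round 1: (3) [has_feathers(obj3) AND green(item2) -> flagged(y)]; (4) [wooden(y) AND mammal(obj3) AND has_feathers(obj3) -> metal(item2)]; (12) [red(obj3) -> locked(obj3)]. New: flagged(y), metal(item2), locked(obj3).
Round 2: (2) [locked(obj3) -> large(item2)]; (14) [metal(item2) AND red(obj3) AND flagged(y) -> approved(y)]. New: large(item2), approved(y).
Round 3: (1) [approved(y) -> closed(y)]; (5) [approved(y) -> open(y)]. New: closed(y), open(y).
Round 4: (10) [closed(y) AND locked(obj3) -> ready(y)]. New: ready(y).
Closure: {active(item2), approved(y), closed(y), flagged(y), flies(obj3), green(item2), has_feathers(obj3), large(item2), locked(obj3), mammal(obj3), metal(item2), open(y), ready(y), red(obj3), wooden(y)} — 15 facts.

15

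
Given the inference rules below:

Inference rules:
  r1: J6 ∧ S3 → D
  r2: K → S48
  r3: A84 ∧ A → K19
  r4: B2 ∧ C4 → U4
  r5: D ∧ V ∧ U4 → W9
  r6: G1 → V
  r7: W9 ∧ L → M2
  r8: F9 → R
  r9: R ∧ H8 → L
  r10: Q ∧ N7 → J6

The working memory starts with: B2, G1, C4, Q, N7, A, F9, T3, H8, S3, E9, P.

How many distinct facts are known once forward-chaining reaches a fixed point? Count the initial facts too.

Round 1: r4 [B2 ∧ C4 → U4]; r6 [G1 → V]; r8 [F9 → R]; r10 [Q ∧ N7 → J6]. New: U4, V, R, J6.
Round 2: r1 [J6 ∧ S3 → D]; r9 [R ∧ H8 → L]. New: D, L.
Round 3: r5 [D ∧ V ∧ U4 → W9]. New: W9.
Round 4: r7 [W9 ∧ L → M2]. New: M2.
Closure: {A, B2, C4, D, E9, F9, G1, H8, J6, L, M2, N7, P, Q, R, S3, T3, U4, V, W9} — 20 facts.

20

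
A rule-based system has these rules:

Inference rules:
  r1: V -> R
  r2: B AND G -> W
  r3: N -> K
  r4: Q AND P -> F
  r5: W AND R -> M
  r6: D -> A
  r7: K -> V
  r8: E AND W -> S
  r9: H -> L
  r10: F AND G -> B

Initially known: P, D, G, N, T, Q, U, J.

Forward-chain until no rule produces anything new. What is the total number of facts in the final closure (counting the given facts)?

16

[1] r3 [N -> K]; r4 [Q AND P -> F]; r6 [D -> A]. ⇒ new: K, F, A.
[2] r7 [K -> V]; r10 [F AND G -> B]. ⇒ new: V, B.
[3] r1 [V -> R]; r2 [B AND G -> W]. ⇒ new: R, W.
[4] r5 [W AND R -> M]. ⇒ new: M.
Closure: {A, B, D, F, G, J, K, M, N, P, Q, R, T, U, V, W} — 16 facts.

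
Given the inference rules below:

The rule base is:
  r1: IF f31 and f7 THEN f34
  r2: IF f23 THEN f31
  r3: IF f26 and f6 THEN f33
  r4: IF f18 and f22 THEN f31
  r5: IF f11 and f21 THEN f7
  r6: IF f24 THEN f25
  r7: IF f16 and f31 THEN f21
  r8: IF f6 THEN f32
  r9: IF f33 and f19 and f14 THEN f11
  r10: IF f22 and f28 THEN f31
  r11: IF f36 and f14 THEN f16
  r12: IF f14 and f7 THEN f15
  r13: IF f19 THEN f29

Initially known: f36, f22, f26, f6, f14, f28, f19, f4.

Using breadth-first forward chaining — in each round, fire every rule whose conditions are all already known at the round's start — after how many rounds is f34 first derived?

Round 1 fires r3, r8, r10, r11, r13, giving f33, f32, f31, f16, f29.
Round 2 fires r7, r9, giving f21, f11.
Round 3 fires r5, giving f7.
Round 4 fires r1, r12, giving f34, f15.
f34 first appears in round 4.

4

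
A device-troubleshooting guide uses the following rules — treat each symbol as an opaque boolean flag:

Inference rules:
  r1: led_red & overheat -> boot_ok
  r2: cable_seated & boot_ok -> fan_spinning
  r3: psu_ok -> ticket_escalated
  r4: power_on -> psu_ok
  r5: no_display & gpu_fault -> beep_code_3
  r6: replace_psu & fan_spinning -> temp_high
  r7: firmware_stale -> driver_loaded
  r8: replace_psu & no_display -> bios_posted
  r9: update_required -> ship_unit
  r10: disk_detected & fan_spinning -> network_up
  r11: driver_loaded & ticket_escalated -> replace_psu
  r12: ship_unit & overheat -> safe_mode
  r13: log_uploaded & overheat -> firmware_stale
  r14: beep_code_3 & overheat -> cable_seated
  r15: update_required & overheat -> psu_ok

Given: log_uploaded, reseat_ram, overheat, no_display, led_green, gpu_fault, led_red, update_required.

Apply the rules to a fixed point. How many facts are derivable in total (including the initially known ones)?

Round 1 — r1, r5, r9, r13, r15, derive boot_ok, beep_code_3, ship_unit, firmware_stale, psu_ok.
Round 2 — r3, r7, r12, r14, derive ticket_escalated, driver_loaded, safe_mode, cable_seated.
Round 3 — r2, r11, derive fan_spinning, replace_psu.
Round 4 — r6, r8, derive temp_high, bios_posted.
Closure: {beep_code_3, bios_posted, boot_ok, cable_seated, driver_loaded, fan_spinning, firmware_stale, gpu_fault, led_green, led_red, log_uploaded, no_display, overheat, psu_ok, replace_psu, reseat_ram, safe_mode, ship_unit, temp_high, ticket_escalated, update_required} — 21 facts.

21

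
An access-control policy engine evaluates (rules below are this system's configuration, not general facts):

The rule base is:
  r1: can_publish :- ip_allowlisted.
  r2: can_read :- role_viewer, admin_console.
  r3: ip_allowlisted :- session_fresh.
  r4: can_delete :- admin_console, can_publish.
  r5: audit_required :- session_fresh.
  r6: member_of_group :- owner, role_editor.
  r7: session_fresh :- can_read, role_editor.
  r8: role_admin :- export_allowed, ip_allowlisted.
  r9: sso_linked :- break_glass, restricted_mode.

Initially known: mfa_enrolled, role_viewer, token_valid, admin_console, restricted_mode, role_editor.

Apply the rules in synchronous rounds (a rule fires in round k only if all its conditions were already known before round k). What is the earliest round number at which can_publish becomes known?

4

Round 1: r2 [can_read :- role_viewer, admin_console.]. Adds can_read.
Round 2: r7 [session_fresh :- can_read, role_editor.]. Adds session_fresh.
Round 3: r3 [ip_allowlisted :- session_fresh.]; r5 [audit_required :- session_fresh.]. Adds ip_allowlisted, audit_required.
Round 4: r1 [can_publish :- ip_allowlisted.]. Adds can_publish.
can_publish first appears in round 4.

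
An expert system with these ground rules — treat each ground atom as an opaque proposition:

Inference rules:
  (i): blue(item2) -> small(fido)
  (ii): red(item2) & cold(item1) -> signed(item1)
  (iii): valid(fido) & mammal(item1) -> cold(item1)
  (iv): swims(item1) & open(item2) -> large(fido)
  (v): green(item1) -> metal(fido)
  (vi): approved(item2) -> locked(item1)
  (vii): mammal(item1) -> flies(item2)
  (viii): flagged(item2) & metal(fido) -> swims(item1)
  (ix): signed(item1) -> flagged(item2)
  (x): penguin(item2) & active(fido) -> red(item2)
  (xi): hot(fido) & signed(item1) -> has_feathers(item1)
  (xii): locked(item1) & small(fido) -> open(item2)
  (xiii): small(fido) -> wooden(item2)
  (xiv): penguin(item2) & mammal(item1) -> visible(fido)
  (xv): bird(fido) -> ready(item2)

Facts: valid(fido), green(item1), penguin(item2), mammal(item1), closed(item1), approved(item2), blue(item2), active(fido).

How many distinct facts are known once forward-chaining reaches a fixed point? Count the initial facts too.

21

[1] (i) [blue(item2) -> small(fido)]; (iii) [valid(fido) & mammal(item1) -> cold(item1)]; (v) [green(item1) -> metal(fido)]; (vi) [approved(item2) -> locked(item1)]; (vii) [mammal(item1) -> flies(item2)]; (x) [penguin(item2) & active(fido) -> red(item2)]; (xiv) [penguin(item2) & mammal(item1) -> visible(fido)]. ⇒ new: small(fido), cold(item1), metal(fido), locked(item1), flies(item2), red(item2), visible(fido).
[2] (ii) [red(item2) & cold(item1) -> signed(item1)]; (xii) [locked(item1) & small(fido) -> open(item2)]; (xiii) [small(fido) -> wooden(item2)]. ⇒ new: signed(item1), open(item2), wooden(item2).
[3] (ix) [signed(item1) -> flagged(item2)]. ⇒ new: flagged(item2).
[4] (viii) [flagged(item2) & metal(fido) -> swims(item1)]. ⇒ new: swims(item1).
[5] (iv) [swims(item1) & open(item2) -> large(fido)]. ⇒ new: large(fido).
Closure: {active(fido), approved(item2), blue(item2), closed(item1), cold(item1), flagged(item2), flies(item2), green(item1), large(fido), locked(item1), mammal(item1), metal(fido), open(item2), penguin(item2), red(item2), signed(item1), small(fido), swims(item1), valid(fido), visible(fido), wooden(item2)} — 21 facts.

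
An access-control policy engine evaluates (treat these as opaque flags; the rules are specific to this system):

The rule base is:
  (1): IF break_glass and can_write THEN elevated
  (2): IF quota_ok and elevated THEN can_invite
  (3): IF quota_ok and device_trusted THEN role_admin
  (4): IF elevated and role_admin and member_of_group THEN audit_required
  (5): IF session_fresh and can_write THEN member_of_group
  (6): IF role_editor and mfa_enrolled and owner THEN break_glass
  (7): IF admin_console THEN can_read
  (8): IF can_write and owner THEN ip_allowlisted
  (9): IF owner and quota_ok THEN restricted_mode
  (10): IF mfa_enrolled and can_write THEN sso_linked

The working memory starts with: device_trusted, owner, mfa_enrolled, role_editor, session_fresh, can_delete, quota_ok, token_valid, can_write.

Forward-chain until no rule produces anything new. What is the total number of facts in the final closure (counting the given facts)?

18

Round 1 — (3), (5), (6), (8), (9), (10), derive role_admin, member_of_group, break_glass, ip_allowlisted, restricted_mode, sso_linked.
Round 2 — (1), derive elevated.
Round 3 — (2), (4), derive can_invite, audit_required.
Closure: {audit_required, break_glass, can_delete, can_invite, can_write, device_trusted, elevated, ip_allowlisted, member_of_group, mfa_enrolled, owner, quota_ok, restricted_mode, role_admin, role_editor, session_fresh, sso_linked, token_valid} — 18 facts.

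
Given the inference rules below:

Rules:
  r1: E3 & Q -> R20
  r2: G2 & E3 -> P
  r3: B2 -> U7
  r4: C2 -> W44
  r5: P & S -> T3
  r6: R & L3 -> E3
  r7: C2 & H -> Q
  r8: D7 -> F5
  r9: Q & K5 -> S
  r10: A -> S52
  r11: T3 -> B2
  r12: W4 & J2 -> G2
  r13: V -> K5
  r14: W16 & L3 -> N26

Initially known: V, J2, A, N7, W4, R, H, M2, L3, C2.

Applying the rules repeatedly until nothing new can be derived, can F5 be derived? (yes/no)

[1] r4 [C2 -> W44]; r6 [R & L3 -> E3]; r7 [C2 & H -> Q]; r10 [A -> S52]; r12 [W4 & J2 -> G2]; r13 [V -> K5]. ⇒ new: W44, E3, Q, S52, G2, K5.
[2] r1 [E3 & Q -> R20]; r2 [G2 & E3 -> P]; r9 [Q & K5 -> S]. ⇒ new: R20, P, S.
[3] r5 [P & S -> T3]. ⇒ new: T3.
[4] r11 [T3 -> B2]. ⇒ new: B2.
[5] r3 [B2 -> U7]. ⇒ new: U7.
Fixed point reached. F5 is concluded only by r8; r8 needs D7 (never derived).

no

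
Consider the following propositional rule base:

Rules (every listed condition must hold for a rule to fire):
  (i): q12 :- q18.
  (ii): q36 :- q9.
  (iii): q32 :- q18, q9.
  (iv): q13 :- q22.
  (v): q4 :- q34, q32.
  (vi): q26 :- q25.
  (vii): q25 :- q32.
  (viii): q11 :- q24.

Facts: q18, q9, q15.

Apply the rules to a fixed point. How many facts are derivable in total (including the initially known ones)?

Round 1 — (i), (ii), (iii), derive q12, q36, q32.
Round 2 — (vii), derive q25.
Round 3 — (vi), derive q26.
Closure: {q12, q15, q18, q25, q26, q32, q36, q9} — 8 facts.

8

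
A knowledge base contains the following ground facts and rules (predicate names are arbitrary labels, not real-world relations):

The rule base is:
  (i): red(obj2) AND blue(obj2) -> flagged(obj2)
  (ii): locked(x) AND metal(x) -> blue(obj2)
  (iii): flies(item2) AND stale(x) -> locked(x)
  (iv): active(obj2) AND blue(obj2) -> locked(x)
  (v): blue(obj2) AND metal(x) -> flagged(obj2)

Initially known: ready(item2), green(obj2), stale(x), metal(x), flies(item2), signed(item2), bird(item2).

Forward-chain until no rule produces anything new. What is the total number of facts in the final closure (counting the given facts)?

10

Round 1 fires (iii), giving locked(x).
Round 2 fires (ii), giving blue(obj2).
Round 3 fires (v), giving flagged(obj2).
Closure: {bird(item2), blue(obj2), flagged(obj2), flies(item2), green(obj2), locked(x), metal(x), ready(item2), signed(item2), stale(x)} — 10 facts.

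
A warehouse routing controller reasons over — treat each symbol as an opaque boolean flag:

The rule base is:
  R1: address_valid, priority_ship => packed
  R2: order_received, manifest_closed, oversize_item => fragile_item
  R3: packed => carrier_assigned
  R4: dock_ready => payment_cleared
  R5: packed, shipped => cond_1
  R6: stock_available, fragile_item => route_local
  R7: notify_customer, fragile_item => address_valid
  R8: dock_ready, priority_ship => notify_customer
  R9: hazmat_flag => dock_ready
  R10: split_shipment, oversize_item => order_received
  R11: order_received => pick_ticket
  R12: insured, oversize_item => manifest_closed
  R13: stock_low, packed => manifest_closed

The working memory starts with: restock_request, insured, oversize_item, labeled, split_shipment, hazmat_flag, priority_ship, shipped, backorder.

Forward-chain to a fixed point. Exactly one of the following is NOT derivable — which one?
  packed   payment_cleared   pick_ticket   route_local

route_local

[1] R9 [hazmat_flag => dock_ready]; R10 [split_shipment, oversize_item => order_received]; R12 [insured, oversize_item => manifest_closed]. ⇒ new: dock_ready, order_received, manifest_closed.
[2] R2 [order_received, manifest_closed, oversize_item => fragile_item]; R4 [dock_ready => payment_cleared]; R8 [dock_ready, priority_ship => notify_customer]; R11 [order_received => pick_ticket]. ⇒ new: fragile_item, payment_cleared, notify_customer, pick_ticket.
[3] R7 [notify_customer, fragile_item => address_valid]. ⇒ new: address_valid.
[4] R1 [address_valid, priority_ship => packed]. ⇒ new: packed.
[5] R3 [packed => carrier_assigned]; R5 [packed, shipped => cond_1]. ⇒ new: carrier_assigned, cond_1.
Derived: pick_ticket (round 2), payment_cleared (round 2), packed (round 4). route_local never appears in any round.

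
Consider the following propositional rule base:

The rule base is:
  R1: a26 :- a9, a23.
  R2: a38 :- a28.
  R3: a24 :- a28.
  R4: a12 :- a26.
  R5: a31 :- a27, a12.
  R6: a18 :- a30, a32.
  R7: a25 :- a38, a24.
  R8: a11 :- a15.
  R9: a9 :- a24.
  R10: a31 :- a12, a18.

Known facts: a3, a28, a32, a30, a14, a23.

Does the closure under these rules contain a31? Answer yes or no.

[1] R2 [a38 :- a28.]; R3 [a24 :- a28.]; R6 [a18 :- a30, a32.]. ⇒ new: a38, a24, a18.
[2] R7 [a25 :- a38, a24.]; R9 [a9 :- a24.]. ⇒ new: a25, a9.
[3] R1 [a26 :- a9, a23.]. ⇒ new: a26.
[4] R4 [a12 :- a26.]. ⇒ new: a12.
[5] R10 [a31 :- a12, a18.]. ⇒ new: a31.
a31 appears in round 5, so it is derivable.

yes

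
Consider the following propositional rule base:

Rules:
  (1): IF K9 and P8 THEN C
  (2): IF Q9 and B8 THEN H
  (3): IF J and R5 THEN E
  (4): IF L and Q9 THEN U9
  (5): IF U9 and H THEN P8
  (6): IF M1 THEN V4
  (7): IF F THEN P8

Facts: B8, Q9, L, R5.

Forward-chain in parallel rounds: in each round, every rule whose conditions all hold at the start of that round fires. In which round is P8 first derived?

Round 1: (2) [IF Q9 and B8 THEN H]; (4) [IF L and Q9 THEN U9]. Adds H, U9.
Round 2: (5) [IF U9 and H THEN P8]. Adds P8.
P8 first appears in round 2.

2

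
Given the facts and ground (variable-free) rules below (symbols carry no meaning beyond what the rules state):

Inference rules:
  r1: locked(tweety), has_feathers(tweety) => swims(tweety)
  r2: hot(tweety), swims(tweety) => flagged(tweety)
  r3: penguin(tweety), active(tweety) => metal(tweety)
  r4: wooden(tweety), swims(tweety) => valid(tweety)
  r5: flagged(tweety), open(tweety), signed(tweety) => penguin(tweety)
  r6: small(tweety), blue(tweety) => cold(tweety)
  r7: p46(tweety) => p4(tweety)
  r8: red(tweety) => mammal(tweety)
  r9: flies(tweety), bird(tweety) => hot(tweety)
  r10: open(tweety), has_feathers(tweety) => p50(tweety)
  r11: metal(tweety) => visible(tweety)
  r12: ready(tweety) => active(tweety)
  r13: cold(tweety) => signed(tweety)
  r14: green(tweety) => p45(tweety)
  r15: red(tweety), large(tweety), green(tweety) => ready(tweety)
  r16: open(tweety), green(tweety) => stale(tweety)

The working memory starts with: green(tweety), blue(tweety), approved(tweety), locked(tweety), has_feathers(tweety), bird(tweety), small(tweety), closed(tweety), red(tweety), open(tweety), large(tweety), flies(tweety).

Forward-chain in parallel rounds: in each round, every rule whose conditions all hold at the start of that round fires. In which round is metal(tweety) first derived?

Round 1 — r1, r6, r8, r9, r10, r14, r15, r16, derive swims(tweety), cold(tweety), mammal(tweety), hot(tweety), p50(tweety), p45(tweety), ready(tweety), stale(tweety).
Round 2 — r2, r12, r13, derive flagged(tweety), active(tweety), signed(tweety).
Round 3 — r5, derive penguin(tweety).
Round 4 — r3, derive metal(tweety).
metal(tweety) first appears in round 4.

4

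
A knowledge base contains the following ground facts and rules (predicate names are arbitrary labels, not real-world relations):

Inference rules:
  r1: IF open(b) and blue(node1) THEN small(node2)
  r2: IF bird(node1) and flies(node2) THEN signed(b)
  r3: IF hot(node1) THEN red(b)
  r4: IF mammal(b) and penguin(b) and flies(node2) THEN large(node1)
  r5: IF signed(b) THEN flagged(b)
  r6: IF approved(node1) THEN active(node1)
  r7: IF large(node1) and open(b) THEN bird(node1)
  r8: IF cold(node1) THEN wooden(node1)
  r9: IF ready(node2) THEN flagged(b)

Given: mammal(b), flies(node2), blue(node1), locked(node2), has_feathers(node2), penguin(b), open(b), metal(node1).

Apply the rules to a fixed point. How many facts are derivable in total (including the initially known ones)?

13

Round 1: r1 [IF open(b) and blue(node1) THEN small(node2)]; r4 [IF mammal(b) and penguin(b) and flies(node2) THEN large(node1)]. New: small(node2), large(node1).
Round 2: r7 [IF large(node1) and open(b) THEN bird(node1)]. New: bird(node1).
Round 3: r2 [IF bird(node1) and flies(node2) THEN signed(b)]. New: signed(b).
Round 4: r5 [IF signed(b) THEN flagged(b)]. New: flagged(b).
Closure: {bird(node1), blue(node1), flagged(b), flies(node2), has_feathers(node2), large(node1), locked(node2), mammal(b), metal(node1), open(b), penguin(b), signed(b), small(node2)} — 13 facts.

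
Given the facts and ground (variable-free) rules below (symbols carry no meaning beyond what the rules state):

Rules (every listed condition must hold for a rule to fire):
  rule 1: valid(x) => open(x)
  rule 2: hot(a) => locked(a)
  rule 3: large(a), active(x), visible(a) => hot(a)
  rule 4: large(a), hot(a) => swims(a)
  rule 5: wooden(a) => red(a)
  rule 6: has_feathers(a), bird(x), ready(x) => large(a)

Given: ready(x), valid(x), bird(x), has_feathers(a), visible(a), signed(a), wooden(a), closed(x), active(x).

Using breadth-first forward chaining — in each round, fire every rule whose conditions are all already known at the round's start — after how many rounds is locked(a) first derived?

3

Round 1 — rule 1, rule 5, rule 6, derive open(x), red(a), large(a).
Round 2 — rule 3, derive hot(a).
Round 3 — rule 2, rule 4, derive locked(a), swims(a).
locked(a) first appears in round 3.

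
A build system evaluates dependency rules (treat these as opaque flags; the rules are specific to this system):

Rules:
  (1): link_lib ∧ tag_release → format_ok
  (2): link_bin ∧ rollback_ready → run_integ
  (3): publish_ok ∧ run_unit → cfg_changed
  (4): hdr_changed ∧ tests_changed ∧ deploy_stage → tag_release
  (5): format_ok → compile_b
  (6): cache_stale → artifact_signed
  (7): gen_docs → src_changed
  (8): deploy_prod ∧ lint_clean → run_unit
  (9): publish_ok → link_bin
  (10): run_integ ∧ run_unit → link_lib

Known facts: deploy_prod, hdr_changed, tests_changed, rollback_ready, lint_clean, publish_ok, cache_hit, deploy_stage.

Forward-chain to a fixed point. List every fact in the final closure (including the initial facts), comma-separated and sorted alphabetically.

cache_hit, cfg_changed, compile_b, deploy_prod, deploy_stage, format_ok, hdr_changed, link_bin, link_lib, lint_clean, publish_ok, rollback_ready, run_integ, run_unit, tag_release, tests_changed

Round 1 — (4), (8), (9), derive tag_release, run_unit, link_bin.
Round 2 — (2), (3), derive run_integ, cfg_changed.
Round 3 — (10), derive link_lib.
Round 4 — (1), derive format_ok.
Round 5 — (5), derive compile_b.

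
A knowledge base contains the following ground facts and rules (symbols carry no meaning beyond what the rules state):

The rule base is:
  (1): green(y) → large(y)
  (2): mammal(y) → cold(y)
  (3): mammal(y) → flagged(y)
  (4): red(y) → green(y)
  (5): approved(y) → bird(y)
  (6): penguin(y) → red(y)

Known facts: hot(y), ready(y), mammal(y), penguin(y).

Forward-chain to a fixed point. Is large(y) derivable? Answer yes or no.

yes

[1] (2) [mammal(y) → cold(y)]; (3) [mammal(y) → flagged(y)]; (6) [penguin(y) → red(y)]. ⇒ new: cold(y), flagged(y), red(y).
[2] (4) [red(y) → green(y)]. ⇒ new: green(y).
[3] (1) [green(y) → large(y)]. ⇒ new: large(y).
large(y) appears in round 3, so it is derivable.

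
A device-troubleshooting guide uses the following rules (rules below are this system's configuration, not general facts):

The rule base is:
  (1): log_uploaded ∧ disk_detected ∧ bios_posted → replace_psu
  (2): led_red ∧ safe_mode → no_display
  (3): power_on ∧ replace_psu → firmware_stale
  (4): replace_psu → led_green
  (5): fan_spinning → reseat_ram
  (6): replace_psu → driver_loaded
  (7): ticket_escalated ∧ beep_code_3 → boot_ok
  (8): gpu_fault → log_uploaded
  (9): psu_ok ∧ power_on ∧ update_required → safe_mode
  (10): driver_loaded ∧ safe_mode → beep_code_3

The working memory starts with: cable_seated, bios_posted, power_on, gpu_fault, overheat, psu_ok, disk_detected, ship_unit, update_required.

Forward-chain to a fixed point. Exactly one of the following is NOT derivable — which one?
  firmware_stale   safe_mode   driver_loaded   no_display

Round 1: (8) [gpu_fault → log_uploaded]; (9) [psu_ok ∧ power_on ∧ update_required → safe_mode]. New: log_uploaded, safe_mode.
Round 2: (1) [log_uploaded ∧ disk_detected ∧ bios_posted → replace_psu]. New: replace_psu.
Round 3: (3) [power_on ∧ replace_psu → firmware_stale]; (4) [replace_psu → led_green]; (6) [replace_psu → driver_loaded]. New: firmware_stale, led_green, driver_loaded.
Round 4: (10) [driver_loaded ∧ safe_mode → beep_code_3]. New: beep_code_3.
Derived: safe_mode (round 1), driver_loaded (round 3), firmware_stale (round 3). no_display never appears in any round.

no_display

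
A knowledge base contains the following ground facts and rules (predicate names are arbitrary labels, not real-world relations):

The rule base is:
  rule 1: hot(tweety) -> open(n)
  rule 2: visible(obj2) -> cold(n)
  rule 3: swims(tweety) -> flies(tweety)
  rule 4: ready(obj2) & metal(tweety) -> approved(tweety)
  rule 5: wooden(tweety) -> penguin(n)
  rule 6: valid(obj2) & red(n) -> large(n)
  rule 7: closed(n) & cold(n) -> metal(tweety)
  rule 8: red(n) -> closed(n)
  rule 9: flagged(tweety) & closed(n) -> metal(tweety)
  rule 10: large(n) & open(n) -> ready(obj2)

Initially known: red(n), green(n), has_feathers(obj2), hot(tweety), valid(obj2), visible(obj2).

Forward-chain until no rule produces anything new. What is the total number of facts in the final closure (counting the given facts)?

Round 1: rule 1 [hot(tweety) -> open(n)]; rule 2 [visible(obj2) -> cold(n)]; rule 6 [valid(obj2) & red(n) -> large(n)]; rule 8 [red(n) -> closed(n)]. New: open(n), cold(n), large(n), closed(n).
Round 2: rule 7 [closed(n) & cold(n) -> metal(tweety)]; rule 10 [large(n) & open(n) -> ready(obj2)]. New: metal(tweety), ready(obj2).
Round 3: rule 4 [ready(obj2) & metal(tweety) -> approved(tweety)]. New: approved(tweety).
Closure: {approved(tweety), closed(n), cold(n), green(n), has_feathers(obj2), hot(tweety), large(n), metal(tweety), open(n), ready(obj2), red(n), valid(obj2), visible(obj2)} — 13 facts.

13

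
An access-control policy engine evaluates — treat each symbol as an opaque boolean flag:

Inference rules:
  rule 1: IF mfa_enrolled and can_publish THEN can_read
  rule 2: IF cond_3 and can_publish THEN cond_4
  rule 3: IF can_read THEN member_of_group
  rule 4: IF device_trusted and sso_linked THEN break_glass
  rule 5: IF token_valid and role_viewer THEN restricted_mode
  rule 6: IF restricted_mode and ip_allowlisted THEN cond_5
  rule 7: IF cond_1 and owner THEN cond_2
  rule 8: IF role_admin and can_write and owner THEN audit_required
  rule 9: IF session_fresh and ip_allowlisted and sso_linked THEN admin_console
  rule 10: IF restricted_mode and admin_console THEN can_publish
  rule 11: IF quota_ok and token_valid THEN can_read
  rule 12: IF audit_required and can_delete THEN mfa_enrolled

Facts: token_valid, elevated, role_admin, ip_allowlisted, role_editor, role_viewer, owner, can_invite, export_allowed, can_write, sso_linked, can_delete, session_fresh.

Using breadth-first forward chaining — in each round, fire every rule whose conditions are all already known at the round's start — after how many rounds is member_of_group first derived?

4

Round 1: rule 5 [IF token_valid and role_viewer THEN restricted_mode]; rule 8 [IF role_admin and can_write and owner THEN audit_required]; rule 9 [IF session_fresh and ip_allowlisted and sso_linked THEN admin_console]. Adds restricted_mode, audit_required, admin_console.
Round 2: rule 6 [IF restricted_mode and ip_allowlisted THEN cond_5]; rule 10 [IF restricted_mode and admin_console THEN can_publish]; rule 12 [IF audit_required and can_delete THEN mfa_enrolled]. Adds cond_5, can_publish, mfa_enrolled.
Round 3: rule 1 [IF mfa_enrolled and can_publish THEN can_read]. Adds can_read.
Round 4: rule 3 [IF can_read THEN member_of_group]. Adds member_of_group.
member_of_group first appears in round 4.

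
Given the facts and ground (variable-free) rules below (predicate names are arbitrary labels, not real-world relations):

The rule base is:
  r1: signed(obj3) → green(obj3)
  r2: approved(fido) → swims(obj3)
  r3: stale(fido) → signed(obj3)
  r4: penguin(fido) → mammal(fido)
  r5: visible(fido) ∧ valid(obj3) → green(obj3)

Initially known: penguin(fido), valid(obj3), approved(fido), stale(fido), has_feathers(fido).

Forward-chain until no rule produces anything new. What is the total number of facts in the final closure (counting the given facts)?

9

Round 1 fires r2, r3, r4, giving swims(obj3), signed(obj3), mammal(fido).
Round 2 fires r1, giving green(obj3).
Closure: {approved(fido), green(obj3), has_feathers(fido), mammal(fido), penguin(fido), signed(obj3), stale(fido), swims(obj3), valid(obj3)} — 9 facts.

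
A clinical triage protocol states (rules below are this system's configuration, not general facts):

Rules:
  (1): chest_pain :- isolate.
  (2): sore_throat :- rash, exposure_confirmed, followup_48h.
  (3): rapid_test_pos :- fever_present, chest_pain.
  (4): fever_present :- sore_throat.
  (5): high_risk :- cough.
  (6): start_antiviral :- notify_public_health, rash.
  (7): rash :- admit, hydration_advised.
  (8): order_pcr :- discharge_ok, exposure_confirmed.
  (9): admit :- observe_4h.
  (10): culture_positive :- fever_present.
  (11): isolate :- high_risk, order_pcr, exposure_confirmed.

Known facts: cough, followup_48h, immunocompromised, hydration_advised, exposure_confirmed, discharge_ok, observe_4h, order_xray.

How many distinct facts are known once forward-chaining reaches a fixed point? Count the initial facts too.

Round 1: (5) [high_risk :- cough.]; (8) [order_pcr :- discharge_ok, exposure_confirmed.]; (9) [admit :- observe_4h.]. Adds high_risk, order_pcr, admit.
Round 2: (7) [rash :- admit, hydration_advised.]; (11) [isolate :- high_risk, order_pcr, exposure_confirmed.]. Adds rash, isolate.
Round 3: (1) [chest_pain :- isolate.]; (2) [sore_throat :- rash, exposure_confirmed, followup_48h.]. Adds chest_pain, sore_throat.
Round 4: (4) [fever_present :- sore_throat.]. Adds fever_present.
Round 5: (3) [rapid_test_pos :- fever_present, chest_pain.]; (10) [culture_positive :- fever_present.]. Adds rapid_test_pos, culture_positive.
Closure: {admit, chest_pain, cough, culture_positive, discharge_ok, exposure_confirmed, fever_present, followup_48h, high_risk, hydration_advised, immunocompromised, isolate, observe_4h, order_pcr, order_xray, rapid_test_pos, rash, sore_throat} — 18 facts.

18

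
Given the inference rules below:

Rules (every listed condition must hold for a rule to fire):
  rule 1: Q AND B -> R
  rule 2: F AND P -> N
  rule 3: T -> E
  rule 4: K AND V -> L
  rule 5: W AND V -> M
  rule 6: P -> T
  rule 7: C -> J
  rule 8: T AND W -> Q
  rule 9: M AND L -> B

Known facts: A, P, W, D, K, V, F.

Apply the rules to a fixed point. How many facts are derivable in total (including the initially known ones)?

15

Round 1: rule 2 [F AND P -> N]; rule 4 [K AND V -> L]; rule 5 [W AND V -> M]; rule 6 [P -> T]. New: N, L, M, T.
Round 2: rule 3 [T -> E]; rule 8 [T AND W -> Q]; rule 9 [M AND L -> B]. New: E, Q, B.
Round 3: rule 1 [Q AND B -> R]. New: R.
Closure: {A, B, D, E, F, K, L, M, N, P, Q, R, T, V, W} — 15 facts.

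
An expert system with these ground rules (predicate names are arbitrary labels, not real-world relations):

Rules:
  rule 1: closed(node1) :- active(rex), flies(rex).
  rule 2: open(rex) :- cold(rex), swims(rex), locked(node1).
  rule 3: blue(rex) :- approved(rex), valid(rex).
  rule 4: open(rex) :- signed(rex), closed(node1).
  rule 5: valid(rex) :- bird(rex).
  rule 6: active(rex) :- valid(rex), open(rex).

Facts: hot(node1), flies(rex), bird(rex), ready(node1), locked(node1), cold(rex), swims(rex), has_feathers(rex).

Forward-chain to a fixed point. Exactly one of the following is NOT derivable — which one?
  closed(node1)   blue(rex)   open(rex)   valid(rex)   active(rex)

blue(rex)

Round 1: rule 2 [open(rex) :- cold(rex), swims(rex), locked(node1).]; rule 5 [valid(rex) :- bird(rex).]. Adds open(rex), valid(rex).
Round 2: rule 6 [active(rex) :- valid(rex), open(rex).]. Adds active(rex).
Round 3: rule 1 [closed(node1) :- active(rex), flies(rex).]. Adds closed(node1).
Derived: closed(node1) (round 3), active(rex) (round 2), open(rex) (round 1), valid(rex) (round 1). blue(rex) never appears in any round.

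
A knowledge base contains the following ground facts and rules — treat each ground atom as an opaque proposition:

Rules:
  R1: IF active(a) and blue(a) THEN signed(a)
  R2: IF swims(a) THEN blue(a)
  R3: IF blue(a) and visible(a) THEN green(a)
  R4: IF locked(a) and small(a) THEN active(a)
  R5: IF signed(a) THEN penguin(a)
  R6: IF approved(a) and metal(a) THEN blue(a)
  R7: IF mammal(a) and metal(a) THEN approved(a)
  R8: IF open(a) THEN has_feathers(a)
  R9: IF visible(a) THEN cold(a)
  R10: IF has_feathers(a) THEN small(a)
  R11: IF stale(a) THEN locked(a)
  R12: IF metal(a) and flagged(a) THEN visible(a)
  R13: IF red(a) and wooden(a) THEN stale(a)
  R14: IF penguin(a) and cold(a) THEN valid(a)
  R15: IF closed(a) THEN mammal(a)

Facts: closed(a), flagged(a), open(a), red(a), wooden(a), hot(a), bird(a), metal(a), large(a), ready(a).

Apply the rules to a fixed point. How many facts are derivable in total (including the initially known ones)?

24

[1] R8 [IF open(a) THEN has_feathers(a)]; R12 [IF metal(a) and flagged(a) THEN visible(a)]; R13 [IF red(a) and wooden(a) THEN stale(a)]; R15 [IF closed(a) THEN mammal(a)]. ⇒ new: has_feathers(a), visible(a), stale(a), mammal(a).
[2] R7 [IF mammal(a) and metal(a) THEN approved(a)]; R9 [IF visible(a) THEN cold(a)]; R10 [IF has_feathers(a) THEN small(a)]; R11 [IF stale(a) THEN locked(a)]. ⇒ new: approved(a), cold(a), small(a), locked(a).
[3] R4 [IF locked(a) and small(a) THEN active(a)]; R6 [IF approved(a) and metal(a) THEN blue(a)]. ⇒ new: active(a), blue(a).
[4] R1 [IF active(a) and blue(a) THEN signed(a)]; R3 [IF blue(a) and visible(a) THEN green(a)]. ⇒ new: signed(a), green(a).
[5] R5 [IF signed(a) THEN penguin(a)]. ⇒ new: penguin(a).
[6] R14 [IF penguin(a) and cold(a) THEN valid(a)]. ⇒ new: valid(a).
Closure: {active(a), approved(a), bird(a), blue(a), closed(a), cold(a), flagged(a), green(a), has_feathers(a), hot(a), large(a), locked(a), mammal(a), metal(a), open(a), penguin(a), ready(a), red(a), signed(a), small(a), stale(a), valid(a), visible(a), wooden(a)} — 24 facts.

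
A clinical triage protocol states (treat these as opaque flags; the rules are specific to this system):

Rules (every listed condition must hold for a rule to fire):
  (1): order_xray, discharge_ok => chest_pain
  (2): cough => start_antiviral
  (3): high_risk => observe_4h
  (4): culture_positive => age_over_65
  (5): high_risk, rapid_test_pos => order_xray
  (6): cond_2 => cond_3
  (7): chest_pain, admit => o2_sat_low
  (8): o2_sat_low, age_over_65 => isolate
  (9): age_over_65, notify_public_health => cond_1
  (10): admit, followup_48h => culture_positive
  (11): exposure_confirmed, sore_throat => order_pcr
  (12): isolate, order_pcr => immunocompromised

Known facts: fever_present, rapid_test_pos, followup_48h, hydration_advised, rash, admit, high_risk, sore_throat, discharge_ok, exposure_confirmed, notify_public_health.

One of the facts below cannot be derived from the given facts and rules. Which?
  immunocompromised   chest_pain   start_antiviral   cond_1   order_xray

start_antiviral

Round 1 — (3), (5), (10), (11), derive observe_4h, order_xray, culture_positive, order_pcr.
Round 2 — (1), (4), derive chest_pain, age_over_65.
Round 3 — (7), (9), derive o2_sat_low, cond_1.
Round 4 — (8), derive isolate.
Round 5 — (12), derive immunocompromised.
Derived: immunocompromised (round 5), cond_1 (round 3), chest_pain (round 2), order_xray (round 1). start_antiviral never appears in any round.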